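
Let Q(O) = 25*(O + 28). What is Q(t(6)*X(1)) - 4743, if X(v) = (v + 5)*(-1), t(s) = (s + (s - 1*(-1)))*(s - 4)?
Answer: -7943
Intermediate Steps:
t(s) = (1 + 2*s)*(-4 + s) (t(s) = (s + (s + 1))*(-4 + s) = (s + (1 + s))*(-4 + s) = (1 + 2*s)*(-4 + s))
X(v) = -5 - v (X(v) = (5 + v)*(-1) = -5 - v)
Q(O) = 700 + 25*O (Q(O) = 25*(28 + O) = 700 + 25*O)
Q(t(6)*X(1)) - 4743 = (700 + 25*((-4 - 7*6 + 2*6²)*(-5 - 1*1))) - 4743 = (700 + 25*((-4 - 42 + 2*36)*(-5 - 1))) - 4743 = (700 + 25*((-4 - 42 + 72)*(-6))) - 4743 = (700 + 25*(26*(-6))) - 4743 = (700 + 25*(-156)) - 4743 = (700 - 3900) - 4743 = -3200 - 4743 = -7943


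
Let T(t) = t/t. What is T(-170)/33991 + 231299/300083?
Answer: 7862384392/10200121253 ≈ 0.77081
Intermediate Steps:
T(t) = 1
T(-170)/33991 + 231299/300083 = 1/33991 + 231299/300083 = 7862384392/10200121253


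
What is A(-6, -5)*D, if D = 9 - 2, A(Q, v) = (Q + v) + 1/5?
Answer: -378/5 ≈ -75.600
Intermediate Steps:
A(Q, v) = ⅕ + Q + v (A(Q, v) = (Q + v) + ⅕ = ⅕ + Q + v)
D = 7
A(-6, -5)*D = (⅕ - 6 - 5)*7 = -54/5*7 = -378/5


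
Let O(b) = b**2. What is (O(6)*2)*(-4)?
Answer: -288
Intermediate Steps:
(O(6)*2)*(-4) = (6**2*2)*(-4) = (36*2)*(-4) = 72*(-4) = -288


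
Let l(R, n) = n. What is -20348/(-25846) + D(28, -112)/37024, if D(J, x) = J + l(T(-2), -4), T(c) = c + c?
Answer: 47124041/59807644 ≈ 0.78793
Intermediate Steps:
T(c) = 2*c
D(J, x) = -4 + J (D(J, x) = J - 4 = -4 + J)
-20348/(-25846) + D(28, -112)/37024 = -20348/(-25846) + (-4 + 28)/37024 = -20348*(-1/25846) + 24*(1/37024) = 10174/12923 + 3/4628 = 47124041/59807644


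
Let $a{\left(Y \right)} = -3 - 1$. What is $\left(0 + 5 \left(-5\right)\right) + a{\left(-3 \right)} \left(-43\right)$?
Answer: $147$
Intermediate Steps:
$a{\left(Y \right)} = -4$ ($a{\left(Y \right)} = -3 - 1 = -4$)
$\left(0 + 5 \left(-5\right)\right) + a{\left(-3 \right)} \left(-43\right) = \left(0 + 5 \left(-5\right)\right) - -172 = \left(0 - 25\right) + 172 = -25 + 172 = 147$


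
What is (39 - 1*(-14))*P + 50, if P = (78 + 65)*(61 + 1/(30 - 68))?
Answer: 17562443/38 ≈ 4.6217e+5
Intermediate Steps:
P = 331331/38 (P = 143*(61 + 1/(-38)) = 143*(61 - 1/38) = 143*(2317/38) = 331331/38 ≈ 8719.2)
(39 - 1*(-14))*P + 50 = (39 - 1*(-14))*(331331/38) + 50 = (39 + 14)*(331331/38) + 50 = 53*(331331/38) + 50 = 17560543/38 + 50 = 17562443/38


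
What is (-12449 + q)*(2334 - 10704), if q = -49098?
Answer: 515148390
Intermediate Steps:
(-12449 + q)*(2334 - 10704) = (-12449 - 49098)*(2334 - 10704) = -61547*(-8370) = 515148390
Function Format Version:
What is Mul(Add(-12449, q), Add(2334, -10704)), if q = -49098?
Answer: 515148390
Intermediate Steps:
Mul(Add(-12449, q), Add(2334, -10704)) = Mul(Add(-12449, -49098), Add(2334, -10704)) = Mul(-61547, -8370) = 515148390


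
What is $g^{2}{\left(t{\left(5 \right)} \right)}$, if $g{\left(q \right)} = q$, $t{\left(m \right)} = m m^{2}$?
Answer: $15625$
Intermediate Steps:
$t{\left(m \right)} = m^{3}$
$g^{2}{\left(t{\left(5 \right)} \right)} = \left(5^{3}\right)^{2} = 125^{2} = 15625$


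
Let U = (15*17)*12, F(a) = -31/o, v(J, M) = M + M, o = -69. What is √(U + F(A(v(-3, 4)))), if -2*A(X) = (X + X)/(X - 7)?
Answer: √14570799/69 ≈ 55.321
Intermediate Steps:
v(J, M) = 2*M
A(X) = -X/(-7 + X) (A(X) = -(X + X)/(2*(X - 7)) = -2*X/(2*(-7 + X)) = -X/(-7 + X))
F(a) = 31/69 (F(a) = -31/(-69) = -31*(-1/69) = 31/69)
U = 3060 (U = 255*12 = 3060)
√(U + F(A(v(-3, 4)))) = √(3060 + 31/69) = √(211171/69) = √14570799/69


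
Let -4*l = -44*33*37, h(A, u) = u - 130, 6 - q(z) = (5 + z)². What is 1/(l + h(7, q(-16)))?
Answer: 1/13186 ≈ 7.5838e-5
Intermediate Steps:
q(z) = 6 - (5 + z)²
h(A, u) = -130 + u
l = 13431 (l = -(-44*33)*37/4 = -(-363)*37 = -¼*(-53724) = 13431)
1/(l + h(7, q(-16))) = 1/(13431 + (-130 + (6 - (5 - 16)²))) = 1/(13431 + (-130 + (6 - 1*(-11)²))) = 1/(13431 + (-130 + (6 - 1*121))) = 1/(13431 + (-130 + (6 - 121))) = 1/(13431 + (-130 - 115)) = 1/(13431 - 245) = 1/13186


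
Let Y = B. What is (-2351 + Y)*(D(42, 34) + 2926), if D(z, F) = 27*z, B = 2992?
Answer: 2602460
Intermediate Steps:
Y = 2992
(-2351 + Y)*(D(42, 34) + 2926) = (-2351 + 2992)*(27*42 + 2926) = 641*(1134 + 2926) = 641*4060 = 2602460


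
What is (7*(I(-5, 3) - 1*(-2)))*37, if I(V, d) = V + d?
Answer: 0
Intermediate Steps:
(7*(I(-5, 3) - 1*(-2)))*37 = (7*((-5 + 3) - 1*(-2)))*37 = (7*(-2 + 2))*37 = (7*0)*37 = 0*37 = 0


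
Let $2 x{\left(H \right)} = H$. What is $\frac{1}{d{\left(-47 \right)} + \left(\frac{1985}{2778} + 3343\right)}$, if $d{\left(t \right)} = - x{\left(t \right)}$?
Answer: $\frac{1389}{4677061} \approx 0.00029698$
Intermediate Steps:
$x{\left(H \right)} = \frac{H}{2}$
$d{\left(t \right)} = - \frac{t}{2}$
$\frac{1}{d{\left(-47 \right)} + \left(\frac{1985}{2778} + 3343\right)} = \frac{1}{\left(- \frac{1}{2}\right) \left(-47\right) + \left(\frac{1985}{2778} + 3343\right)} = \frac{1}{\frac{47}{2} + \left(1985 \cdot \frac{1}{2778} + 3343\right)} = \frac{1}{\frac{47}{2} + \left(\frac{1985}{2778} + 3343\right)} = \frac{1}{\frac{47}{2} + \frac{9288839}{2778}} = \frac{1}{\frac{4677061}{1389}} = \frac{1389}{4677061}$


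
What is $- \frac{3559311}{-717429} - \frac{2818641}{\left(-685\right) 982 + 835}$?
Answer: $\frac{490382722186}{53554879135} \approx 9.1566$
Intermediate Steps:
$- \frac{3559311}{-717429} - \frac{2818641}{\left(-685\right) 982 + 835} = \left(-3559311\right) \left(- \frac{1}{717429}\right) - \frac{2818641}{-672670 + 835} = \frac{1186437}{239143} - \frac{2818641}{-671835} = \frac{1186437}{239143} - - \frac{939547}{223945} = \frac{1186437}{239143} + \frac{939547}{223945} = \frac{490382722186}{53554879135}$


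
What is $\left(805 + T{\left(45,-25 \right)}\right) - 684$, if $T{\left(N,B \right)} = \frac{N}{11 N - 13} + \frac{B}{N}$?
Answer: $\frac{522893}{4338} \approx 120.54$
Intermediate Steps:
$T{\left(N,B \right)} = \frac{B}{N} + \frac{N}{-13 + 11 N}$ ($T{\left(N,B \right)} = \frac{N}{-13 + 11 N} + \frac{B}{N} = \frac{B}{N} + \frac{N}{-13 + 11 N}$)
$\left(805 + T{\left(45,-25 \right)}\right) - 684 = \left(805 + \frac{45^{2} - -325 + 11 \left(-25\right) 45}{45 \left(-13 + 11 \cdot 45\right)}\right) - 684 = \left(805 + \frac{2025 + 325 - 12375}{45 \left(-13 + 495\right)}\right) - 684 = \left(805 + \frac{1}{45} \cdot \frac{1}{482} \left(-10025\right)\right) - 684 = \left(805 - \frac{2005}{4338}\right) - 684 = \frac{3490085}{4338} - 684 = \frac{522893}{4338}$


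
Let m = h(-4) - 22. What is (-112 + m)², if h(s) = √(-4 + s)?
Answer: 17948 - 536*I*√2 ≈ 17948.0 - 758.02*I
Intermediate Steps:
m = -22 + 2*I*√2 (m = √(-4 - 4) - 22 = √(-8) - 22 = 2*I*√2 - 22 = -22 + 2*I*√2 ≈ -22.0 + 2.8284*I)
(-112 + m)² = (-112 + (-22 + 2*I*√2))² = (-134 + 2*I*√2)²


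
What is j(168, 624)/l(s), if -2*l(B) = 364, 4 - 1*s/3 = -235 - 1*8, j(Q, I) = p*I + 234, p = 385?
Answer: -9249/7 ≈ -1321.3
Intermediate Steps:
j(Q, I) = 234 + 385*I (j(Q, I) = 385*I + 234 = 234 + 385*I)
s = 741 (s = 12 - 3*(-235 - 1*8) = 12 - 3*(-235 - 8) = 12 - 3*(-243) = 12 + 729 = 741)
l(B) = -182 (l(B) = -½*364 = -182)
j(168, 624)/l(s) = (234 + 385*624)/(-182) = (234 + 240240)*(-1/182) = 240474*(-1/182) = -9249/7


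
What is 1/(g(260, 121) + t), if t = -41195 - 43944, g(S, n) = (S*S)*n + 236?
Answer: 1/8094697 ≈ 1.2354e-7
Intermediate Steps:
g(S, n) = 236 + n*S**2 (g(S, n) = S**2*n + 236 = n*S**2 + 236 = 236 + n*S**2)
t = -85139
1/(g(260, 121) + t) = 1/((236 + 121*260**2) - 85139) = 1/((236 + 121*67600) - 85139) = 1/((236 + 8179600) - 85139) = 1/(8179836 - 85139) = 1/8094697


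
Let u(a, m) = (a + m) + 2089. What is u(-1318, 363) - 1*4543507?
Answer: -4542373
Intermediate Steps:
u(a, m) = 2089 + a + m
u(-1318, 363) - 1*4543507 = (2089 - 1318 + 363) - 1*4543507 = 1134 - 4543507 = -4542373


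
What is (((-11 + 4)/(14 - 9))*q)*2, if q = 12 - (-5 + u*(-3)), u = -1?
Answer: -196/5 ≈ -39.200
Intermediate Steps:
q = 14 (q = 12 - (-5 - 1*(-3)) = 12 - (-5 + 3) = 12 - 1*(-2) = 12 + 2 = 14)
(((-11 + 4)/(14 - 9))*q)*2 = (((-11 + 4)/(14 - 9))*14)*2 = (-7/5*14)*2 = (-7*⅕*14)*2 = -7/5*14*2 = -98/5*2 = -196/5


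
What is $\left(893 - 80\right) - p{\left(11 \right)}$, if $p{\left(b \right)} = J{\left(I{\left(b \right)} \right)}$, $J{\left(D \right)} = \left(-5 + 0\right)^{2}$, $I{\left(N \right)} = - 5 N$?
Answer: $788$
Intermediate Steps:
$J{\left(D \right)} = 25$ ($J{\left(D \right)} = \left(-5\right)^{2} = 25$)
$p{\left(b \right)} = 25$
$\left(893 - 80\right) - p{\left(11 \right)} = \left(893 - 80\right) - 25 = 813 - 25 = 788$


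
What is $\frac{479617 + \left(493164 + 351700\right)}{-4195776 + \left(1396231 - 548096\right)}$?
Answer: $- \frac{1324481}{3347641} \approx -0.39565$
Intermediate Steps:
$\frac{479617 + \left(493164 + 351700\right)}{-4195776 + \left(1396231 - 548096\right)} = \frac{479617 + 844864}{-4195776 + \left(1396231 - 548096\right)} = \frac{1324481}{-4195776 + 848135} = \frac{1324481}{-3347641} = 1324481 \left(- \frac{1}{3347641}\right) = - \frac{1324481}{3347641}$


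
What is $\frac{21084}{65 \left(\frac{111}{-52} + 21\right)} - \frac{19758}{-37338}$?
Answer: $\frac{180325031}{10174605} \approx 17.723$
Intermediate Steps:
$\frac{21084}{65 \left(\frac{111}{-52} + 21\right)} - \frac{19758}{-37338} = \frac{21084}{65 \left(111 \left(- \frac{1}{52}\right) + 21\right)} - - \frac{3293}{6223} = \frac{21084}{65 \left(- \frac{111}{52} + 21\right)} + \frac{3293}{6223} = \frac{21084}{65 \cdot \frac{981}{52}} + \frac{3293}{6223} = \frac{21084}{\frac{4905}{4}} + \frac{3293}{6223} = 21084 \cdot \frac{4}{4905} + \frac{3293}{6223} = \frac{28112}{1635} + \frac{3293}{6223} = \frac{180325031}{10174605}$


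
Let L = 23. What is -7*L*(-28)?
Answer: 4508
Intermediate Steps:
-7*L*(-28) = -7*23*(-28) = -161*(-28) = 4508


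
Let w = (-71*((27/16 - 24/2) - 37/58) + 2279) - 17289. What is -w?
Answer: 6603889/464 ≈ 14233.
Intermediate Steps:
w = -6603889/464 (w = (-71*((27*(1/16) - 24*½) - 37*1/58) + 2279) - 17289 = (-71*((27/16 - 12) - 37/58) + 2279) - 17289 = (-71*(-165/16 - 37/58) + 2279) - 17289 = (-71*(-5081/464) + 2279) - 17289 = (360751/464 + 2279) - 17289 = 1418207/464 - 17289 = -6603889/464 ≈ -14233.)
-w = -1*(-6603889/464) = 6603889/464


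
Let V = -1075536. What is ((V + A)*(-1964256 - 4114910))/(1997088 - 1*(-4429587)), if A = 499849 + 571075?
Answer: 28037113592/6426675 ≈ 4362.6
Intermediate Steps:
A = 1070924
((V + A)*(-1964256 - 4114910))/(1997088 - 1*(-4429587)) = ((-1075536 + 1070924)*(-1964256 - 4114910))/(1997088 - 1*(-4429587)) = (-4612*(-6079166))/(1997088 + 4429587) = 28037113592/6426675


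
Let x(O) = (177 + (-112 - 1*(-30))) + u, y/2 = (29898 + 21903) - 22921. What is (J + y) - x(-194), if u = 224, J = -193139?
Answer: -135698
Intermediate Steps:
y = 57760 (y = 2*((29898 + 21903) - 22921) = 2*(51801 - 22921) = 2*28880 = 57760)
x(O) = 319 (x(O) = (177 + (-112 - 1*(-30))) + 224 = (177 + (-112 + 30)) + 224 = (177 - 82) + 224 = 95 + 224 = 319)
(J + y) - x(-194) = (-193139 + 57760) - 1*319 = -135379 - 319 = -135698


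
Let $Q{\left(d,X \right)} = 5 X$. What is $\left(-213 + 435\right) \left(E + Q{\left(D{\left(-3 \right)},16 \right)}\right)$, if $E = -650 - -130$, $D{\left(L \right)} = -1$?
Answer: $-97680$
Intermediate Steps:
$E = -520$ ($E = -650 + 130 = -520$)
$\left(-213 + 435\right) \left(E + Q{\left(D{\left(-3 \right)},16 \right)}\right) = \left(-213 + 435\right) \left(-520 + 5 \cdot 16\right) = 222 \left(-520 + 80\right) = 222 \left(-440\right) = -97680$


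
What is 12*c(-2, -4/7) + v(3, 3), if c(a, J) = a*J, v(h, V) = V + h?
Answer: 138/7 ≈ 19.714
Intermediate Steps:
c(a, J) = J*a
12*c(-2, -4/7) + v(3, 3) = 12*(-4/7*(-2)) + (3 + 3) = 12*(-4*⅐*(-2)) + 6 = 12*(-4/7*(-2)) + 6 = 12*(8/7) + 6 = 96/7 + 6 = 138/7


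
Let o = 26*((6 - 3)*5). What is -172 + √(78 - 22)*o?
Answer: -172 + 780*√14 ≈ 2746.5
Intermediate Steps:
o = 390 (o = 26*(3*5) = 26*15 = 390)
-172 + √(78 - 22)*o = -172 + √(78 - 22)*390 = -172 + √56*390 = -172 + (2*√14)*390 = -172 + 780*√14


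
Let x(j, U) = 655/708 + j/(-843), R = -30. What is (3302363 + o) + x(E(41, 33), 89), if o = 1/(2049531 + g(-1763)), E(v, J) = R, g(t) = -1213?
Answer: 672871136979451655/203754384732 ≈ 3.3024e+6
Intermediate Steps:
E(v, J) = -30
x(j, U) = 655/708 - j/843 (x(j, U) = 655*(1/708) + j*(-1/843) = 655/708 - j/843)
o = 1/2048318 (o = 1/(2049531 - 1213) = 1/2048318 ≈ 4.8821e-7)
(3302363 + o) + x(E(41, 33), 89) = (3302363 + 1/2048318) + (655/708 - 1/843*(-30)) = 6764289575435/2048318 + (655/708 + 10/281) = 6764289575435/2048318 + 191135/198948 = 672871136979451655/203754384732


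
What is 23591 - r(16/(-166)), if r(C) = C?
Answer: 1958061/83 ≈ 23591.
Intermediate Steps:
23591 - r(16/(-166)) = 23591 - 16/(-166) = 23591 - 16*(-1)/166 = 23591 - 1*(-8/83) = 23591 + 8/83 = 1958061/83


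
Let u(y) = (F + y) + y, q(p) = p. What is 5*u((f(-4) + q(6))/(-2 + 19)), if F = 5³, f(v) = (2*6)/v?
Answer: 10655/17 ≈ 626.76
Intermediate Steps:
f(v) = 12/v
F = 125
u(y) = 125 + 2*y (u(y) = (125 + y) + y = 125 + 2*y)
5*u((f(-4) + q(6))/(-2 + 19)) = 5*(125 + 2*((12/(-4) + 6)/(-2 + 19))) = 5*(125 + 2*((12*(-¼) + 6)/17)) = 5*(125 + 2*((-3 + 6)*(1/17))) = 5*(125 + 2*(3*(1/17))) = 5*(125 + 2*(3/17)) = 5*(125 + 6/17) = 5*(2131/17) = 10655/17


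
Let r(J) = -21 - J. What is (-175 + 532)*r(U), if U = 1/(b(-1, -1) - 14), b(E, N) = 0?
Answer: -14943/2 ≈ -7471.5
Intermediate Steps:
U = -1/14 (U = 1/(0 - 14) = 1/(-14) = -1/14 ≈ -0.071429)
(-175 + 532)*r(U) = (-175 + 532)*(-21 - 1*(-1/14)) = 357*(-21 + 1/14) = 357*(-293/14) = -14943/2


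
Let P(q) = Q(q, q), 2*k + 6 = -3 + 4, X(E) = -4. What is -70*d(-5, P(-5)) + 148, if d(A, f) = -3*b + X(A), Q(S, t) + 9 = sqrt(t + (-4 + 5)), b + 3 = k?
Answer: -727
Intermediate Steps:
k = -5/2 (k = -3 + (-3 + 4)/2 = -3 + (1/2)*1 = -3 + 1/2 = -5/2 ≈ -2.5000)
b = -11/2 (b = -3 - 5/2 = -11/2 ≈ -5.5000)
Q(S, t) = -9 + sqrt(1 + t) (Q(S, t) = -9 + sqrt(t + (-4 + 5)) = -9 + sqrt(t + 1) = -9 + sqrt(1 + t))
P(q) = -9 + sqrt(1 + q)
d(A, f) = 25/2 (d(A, f) = -3*(-11/2) - 4 = 33/2 - 4 = 25/2)
-70*d(-5, P(-5)) + 148 = -70*25/2 + 148 = -875 + 148 = -727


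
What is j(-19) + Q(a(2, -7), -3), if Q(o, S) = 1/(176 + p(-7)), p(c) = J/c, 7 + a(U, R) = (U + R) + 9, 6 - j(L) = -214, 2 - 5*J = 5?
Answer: 1355895/6163 ≈ 220.01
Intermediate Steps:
J = -3/5 (J = 2/5 - 1/5*5 = 2/5 - 1 = -3/5 ≈ -0.60000)
j(L) = 220 (j(L) = 6 - 1*(-214) = 6 + 214 = 220)
a(U, R) = 2 + R + U (a(U, R) = -7 + ((U + R) + 9) = -7 + ((R + U) + 9) = -7 + (9 + R + U) = 2 + R + U)
p(c) = -3/(5*c)
Q(o, S) = 35/6163 (Q(o, S) = 1/(176 - 3/5/(-7)) = 1/(176 - 3/5*(-1/7)) = 1/(176 + 3/35) = 1/(6163/35) = 35/6163)
j(-19) + Q(a(2, -7), -3) = 220 + 35/6163 = 1355895/6163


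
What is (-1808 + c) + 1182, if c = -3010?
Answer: -3636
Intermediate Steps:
(-1808 + c) + 1182 = (-1808 - 3010) + 1182 = -4818 + 1182 = -3636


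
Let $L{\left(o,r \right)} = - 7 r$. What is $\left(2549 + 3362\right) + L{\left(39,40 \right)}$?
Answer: $5631$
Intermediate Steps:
$\left(2549 + 3362\right) + L{\left(39,40 \right)} = \left(2549 + 3362\right) - 280 = 5911 - 280 = 5631$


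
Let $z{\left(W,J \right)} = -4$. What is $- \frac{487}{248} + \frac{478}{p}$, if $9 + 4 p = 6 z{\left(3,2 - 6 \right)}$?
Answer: $- \frac{490247}{8184} \approx -59.903$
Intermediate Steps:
$p = - \frac{33}{4}$ ($p = - \frac{9}{4} + \frac{6 \left(-4\right)}{4} = - \frac{9}{4} + \frac{1}{4} \left(-24\right) = - \frac{9}{4} - 6 = - \frac{33}{4} \approx -8.25$)
$- \frac{487}{248} + \frac{478}{p} = - \frac{487}{248} + \frac{478}{- \frac{33}{4}} = \left(-487\right) \frac{1}{248} + 478 \left(- \frac{4}{33}\right) = - \frac{487}{248} - \frac{1912}{33} = - \frac{490247}{8184}$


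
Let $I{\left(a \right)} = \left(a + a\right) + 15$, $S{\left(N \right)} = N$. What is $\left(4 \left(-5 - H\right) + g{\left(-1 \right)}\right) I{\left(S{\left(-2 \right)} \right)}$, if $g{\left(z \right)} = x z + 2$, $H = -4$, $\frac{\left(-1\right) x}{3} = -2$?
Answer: $-88$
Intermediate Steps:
$x = 6$ ($x = \left(-3\right) \left(-2\right) = 6$)
$g{\left(z \right)} = 2 + 6 z$ ($g{\left(z \right)} = 6 z + 2 = 2 + 6 z$)
$I{\left(a \right)} = 15 + 2 a$ ($I{\left(a \right)} = 2 a + 15 = 15 + 2 a$)
$\left(4 \left(-5 - H\right) + g{\left(-1 \right)}\right) I{\left(S{\left(-2 \right)} \right)} = \left(4 \left(-5 - -4\right) + \left(2 + 6 \left(-1\right)\right)\right) \left(15 + 2 \left(-2\right)\right) = \left(4 \left(-5 + 4\right) + \left(2 - 6\right)\right) \left(15 - 4\right) = \left(4 \left(-1\right) - 4\right) 11 = \left(-4 - 4\right) 11 = \left(-8\right) 11 = -88$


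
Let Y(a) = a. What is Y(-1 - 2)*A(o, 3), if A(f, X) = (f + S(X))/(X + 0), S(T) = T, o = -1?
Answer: -2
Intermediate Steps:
A(f, X) = (X + f)/X (A(f, X) = (f + X)/(X + 0) = (X + f)/X)
Y(-1 - 2)*A(o, 3) = (-1 - 2)*((3 - 1)/3) = -2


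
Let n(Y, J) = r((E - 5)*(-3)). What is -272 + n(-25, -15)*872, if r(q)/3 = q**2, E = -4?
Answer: 1906792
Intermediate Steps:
r(q) = 3*q**2
n(Y, J) = 2187 (n(Y, J) = 3*((-4 - 5)*(-3))**2 = 3*(-9*(-3))**2 = 3*27**2 = 3*729 = 2187)
-272 + n(-25, -15)*872 = -272 + 2187*872 = -272 + 1907064 = 1906792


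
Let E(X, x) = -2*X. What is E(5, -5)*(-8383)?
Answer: 83830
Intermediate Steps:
E(5, -5)*(-8383) = -2*5*(-8383) = -10*(-8383) = 83830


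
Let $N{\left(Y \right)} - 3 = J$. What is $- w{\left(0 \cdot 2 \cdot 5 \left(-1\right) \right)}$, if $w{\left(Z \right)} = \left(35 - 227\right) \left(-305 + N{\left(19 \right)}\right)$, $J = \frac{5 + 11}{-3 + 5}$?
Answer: $-56448$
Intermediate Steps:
$J = 8$ ($J = \frac{16}{2} = 16 \cdot \frac{1}{2} = 8$)
$N{\left(Y \right)} = 11$ ($N{\left(Y \right)} = 3 + 8 = 11$)
$w{\left(Z \right)} = 56448$ ($w{\left(Z \right)} = \left(35 - 227\right) \left(-305 + 11\right) = \left(-192\right) \left(-294\right) = 56448$)
$- w{\left(0 \cdot 2 \cdot 5 \left(-1\right) \right)} = \left(-1\right) 56448 = -56448$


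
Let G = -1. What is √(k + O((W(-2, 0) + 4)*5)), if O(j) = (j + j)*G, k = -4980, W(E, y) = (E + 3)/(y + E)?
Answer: I*√5015 ≈ 70.817*I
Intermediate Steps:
W(E, y) = (3 + E)/(E + y)
O(j) = -2*j (O(j) = (j + j)*(-1) = (2*j)*(-1) = -2*j)
√(k + O((W(-2, 0) + 4)*5)) = √(-4980 - 2*((3 - 2)/(-2 + 0) + 4)*5) = √(-4980 - 2*(1/(-2) + 4)*5) = √(-4980 - 2*(-½*1 + 4)*5) = √(-4980 - 2*(-½ + 4)*5) = √(-4980 - 7*5) = √(-4980 - 2*35/2) = √(-4980 - 35) = √(-5015) = I*√5015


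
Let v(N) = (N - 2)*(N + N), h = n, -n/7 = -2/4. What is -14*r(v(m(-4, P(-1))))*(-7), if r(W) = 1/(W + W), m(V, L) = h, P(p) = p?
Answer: 14/3 ≈ 4.6667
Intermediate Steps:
n = 7/2 (n = -(-14)/4 = -7*(-1/2) = 7/2 ≈ 3.5000)
h = 7/2 ≈ 3.5000
m(V, L) = 7/2
v(N) = 2*N*(-2 + N) (v(N) = (-2 + N)*(2*N) = 2*N*(-2 + N))
r(W) = 1/(2*W)
-14*r(v(m(-4, P(-1))))*(-7) = -7/(2*(7/2)*(-2 + 7/2))*(-7) = -7/(2*(7/2)*(3/2))*(-7) = -7/21/2*(-7) = -7*2/21*(-7) = -14*1/21*(-7) = -2/3*(-7) = 14/3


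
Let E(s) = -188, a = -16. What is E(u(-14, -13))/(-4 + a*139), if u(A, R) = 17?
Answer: 47/557 ≈ 0.084381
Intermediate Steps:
E(u(-14, -13))/(-4 + a*139) = -188/(-4 - 16*139) = -188/(-4 - 2224) = -188/(-2228) = -188*(-1/2228) = 47/557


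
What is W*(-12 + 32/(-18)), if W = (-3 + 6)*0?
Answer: 0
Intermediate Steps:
W = 0 (W = 3*0 = 0)
W*(-12 + 32/(-18)) = 0*(-12 + 32/(-18)) = 0*(-12 + 32*(-1/18)) = 0*(-12 - 16/9) = 0*(-124/9) = 0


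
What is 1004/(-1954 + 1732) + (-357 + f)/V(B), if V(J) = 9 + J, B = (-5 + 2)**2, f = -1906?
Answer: -86743/666 ≈ -130.24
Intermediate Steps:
B = 9 (B = (-3)**2 = 9)
1004/(-1954 + 1732) + (-357 + f)/V(B) = 1004/(-1954 + 1732) + (-357 - 1906)/(9 + 9) = 1004/(-222) - 2263/18 = 1004*(-1/222) - 2263*1/18 = -502/111 - 2263/18 = -86743/666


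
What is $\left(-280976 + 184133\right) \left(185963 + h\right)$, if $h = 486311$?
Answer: $-65105030982$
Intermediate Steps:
$\left(-280976 + 184133\right) \left(185963 + h\right) = \left(-280976 + 184133\right) \left(185963 + 486311\right) = \left(-96843\right) 672274 = -65105030982$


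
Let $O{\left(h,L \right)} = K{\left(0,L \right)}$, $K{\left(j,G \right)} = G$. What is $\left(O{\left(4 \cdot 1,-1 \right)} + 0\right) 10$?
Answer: $-10$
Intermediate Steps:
$O{\left(h,L \right)} = L$
$\left(O{\left(4 \cdot 1,-1 \right)} + 0\right) 10 = \left(-1 + 0\right) 10 = \left(-1\right) 10 = -10$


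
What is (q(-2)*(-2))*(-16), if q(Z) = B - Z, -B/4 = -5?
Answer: 704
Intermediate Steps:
B = 20 (B = -4*(-5) = 20)
q(Z) = 20 - Z
(q(-2)*(-2))*(-16) = ((20 - 1*(-2))*(-2))*(-16) = ((20 + 2)*(-2))*(-16) = (22*(-2))*(-16) = -44*(-16) = 704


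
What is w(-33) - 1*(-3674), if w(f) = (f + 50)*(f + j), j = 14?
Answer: 3351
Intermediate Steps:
w(f) = (14 + f)*(50 + f) (w(f) = (f + 50)*(f + 14) = (50 + f)*(14 + f) = (14 + f)*(50 + f))
w(-33) - 1*(-3674) = (700 + (-33)² + 64*(-33)) - 1*(-3674) = (700 + 1089 - 2112) + 3674 = -323 + 3674 = 3351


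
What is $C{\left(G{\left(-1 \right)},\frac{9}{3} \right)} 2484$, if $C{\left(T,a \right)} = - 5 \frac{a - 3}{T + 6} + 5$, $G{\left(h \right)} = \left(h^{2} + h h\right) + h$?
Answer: $12420$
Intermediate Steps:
$G{\left(h \right)} = h + 2 h^{2}$ ($G{\left(h \right)} = \left(h^{2} + h^{2}\right) + h = 2 h^{2} + h = h + 2 h^{2}$)
$C{\left(T,a \right)} = 5 - \frac{5 \left(-3 + a\right)}{6 + T}$ ($C{\left(T,a \right)} = - 5 \frac{-3 + a}{6 + T} + 5 = - \frac{5 \left(-3 + a\right)}{6 + T} + 5 = 5 - \frac{5 \left(-3 + a\right)}{6 + T}$)
$C{\left(G{\left(-1 \right)},\frac{9}{3} \right)} 2484 = \frac{5 \left(9 - \left(1 + 2 \left(-1\right)\right) - \frac{9}{3}\right)}{6 - \left(1 + 2 \left(-1\right)\right)} 2484 = \frac{5 \left(9 - \left(1 - 2\right) - 9 \cdot \frac{1}{3}\right)}{6 - \left(1 - 2\right)} 2484 = \frac{5 \left(9 - -1 - 3\right)}{6 - -1} \cdot 2484 = \frac{5 \left(9 + 1 - 3\right)}{6 + 1} \cdot 2484 = 5 \cdot \frac{1}{7} \cdot 7 \cdot 2484 = 5 \cdot 2484 = 12420$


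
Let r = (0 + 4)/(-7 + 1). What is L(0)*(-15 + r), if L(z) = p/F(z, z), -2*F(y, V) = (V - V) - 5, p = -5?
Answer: 94/3 ≈ 31.333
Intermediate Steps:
F(y, V) = 5/2 (F(y, V) = -((V - V) - 5)/2 = -(0 - 5)/2 = -1/2*(-5) = 5/2)
L(z) = -2 (L(z) = -5/5/2 = -5*2/5 = -2)
r = -2/3 (r = 4/(-6) = 4*(-1/6) = -2/3 ≈ -0.66667)
L(0)*(-15 + r) = -2*(-15 - 2/3) = -2*(-47/3) = 94/3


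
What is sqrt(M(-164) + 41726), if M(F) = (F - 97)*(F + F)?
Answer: sqrt(127334) ≈ 356.84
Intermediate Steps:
M(F) = 2*F*(-97 + F) (M(F) = (-97 + F)*(2*F) = 2*F*(-97 + F))
sqrt(M(-164) + 41726) = sqrt(2*(-164)*(-97 - 164) + 41726) = sqrt(2*(-164)*(-261) + 41726) = sqrt(85608 + 41726) = sqrt(127334)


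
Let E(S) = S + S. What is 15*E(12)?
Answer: 360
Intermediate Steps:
E(S) = 2*S
15*E(12) = 15*(2*12) = 15*24 = 360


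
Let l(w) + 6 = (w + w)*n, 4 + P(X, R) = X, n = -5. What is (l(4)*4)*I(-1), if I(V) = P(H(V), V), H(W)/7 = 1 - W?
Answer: -1840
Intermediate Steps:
H(W) = 7 - 7*W (H(W) = 7*(1 - W) = 7 - 7*W)
P(X, R) = -4 + X
I(V) = 3 - 7*V (I(V) = -4 + (7 - 7*V) = 3 - 7*V)
l(w) = -6 - 10*w (l(w) = -6 + (w + w)*(-5) = -6 + (2*w)*(-5) = -6 - 10*w)
(l(4)*4)*I(-1) = ((-6 - 10*4)*4)*(3 - 7*(-1)) = ((-6 - 40)*4)*(3 + 7) = -46*4*10 = -184*10 = -1840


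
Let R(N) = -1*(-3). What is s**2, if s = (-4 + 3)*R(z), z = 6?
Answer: 9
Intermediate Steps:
R(N) = 3
s = -3 (s = (-4 + 3)*3 = -1*3 = -3)
s**2 = (-3)**2 = 9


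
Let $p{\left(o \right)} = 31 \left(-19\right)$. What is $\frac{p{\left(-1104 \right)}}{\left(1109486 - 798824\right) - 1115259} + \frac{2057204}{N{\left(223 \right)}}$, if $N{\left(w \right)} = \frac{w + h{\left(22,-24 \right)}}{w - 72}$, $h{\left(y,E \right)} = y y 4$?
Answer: $\frac{14702249791567}{102183819} \approx 1.4388 \cdot 10^{5}$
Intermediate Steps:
$p{\left(o \right)} = -589$
$h{\left(y,E \right)} = 4 y^{2}$ ($h{\left(y,E \right)} = y^{2} \cdot 4 = 4 y^{2}$)
$N{\left(w \right)} = \frac{1936 + w}{-72 + w}$ ($N{\left(w \right)} = \frac{w + 4 \cdot 22^{2}}{w - 72} = \frac{w + 4 \cdot 484}{-72 + w} = \frac{w + 1936}{-72 + w} = \frac{1936 + w}{-72 + w}$)
$\frac{p{\left(-1104 \right)}}{\left(1109486 - 798824\right) - 1115259} + \frac{2057204}{N{\left(223 \right)}} = - \frac{589}{\left(1109486 - 798824\right) - 1115259} + \frac{2057204}{\frac{1}{-72 + 223} \left(1936 + 223\right)} = - \frac{589}{310662 - 1115259} + \frac{2057204}{\frac{1}{151} \cdot 2159} = - \frac{589}{-804597} + \frac{2057204}{\frac{1}{151} \cdot 2159} = \left(-589\right) \left(- \frac{1}{804597}\right) + \frac{2057204}{\frac{2159}{151}} = \frac{589}{804597} + 2057204 \cdot \frac{151}{2159} = \frac{589}{804597} + \frac{18272812}{127} = \frac{14702249791567}{102183819}$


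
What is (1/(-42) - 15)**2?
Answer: 398161/1764 ≈ 225.71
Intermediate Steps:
(1/(-42) - 15)**2 = (-1/42 - 15)**2 = (-631/42)**2 = 398161/1764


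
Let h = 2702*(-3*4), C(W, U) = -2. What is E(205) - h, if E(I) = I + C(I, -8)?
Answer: 32627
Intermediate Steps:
h = -32424 (h = 2702*(-12) = -32424)
E(I) = -2 + I (E(I) = I - 2 = -2 + I)
E(205) - h = (-2 + 205) - 1*(-32424) = 203 + 32424 = 32627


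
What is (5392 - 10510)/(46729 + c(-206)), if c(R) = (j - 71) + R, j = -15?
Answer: -1706/15479 ≈ -0.11021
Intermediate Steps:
c(R) = -86 + R (c(R) = (-15 - 71) + R = -86 + R)
(5392 - 10510)/(46729 + c(-206)) = (5392 - 10510)/(46729 + (-86 - 206)) = -5118/(46729 - 292) = -5118/46437 = -5118*1/46437 = -1706/15479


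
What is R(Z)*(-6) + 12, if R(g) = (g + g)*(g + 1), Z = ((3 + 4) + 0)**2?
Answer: -29388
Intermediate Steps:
Z = 49 (Z = (7 + 0)**2 = 7**2 = 49)
R(g) = 2*g*(1 + g) (R(g) = (2*g)*(1 + g) = 2*g*(1 + g))
R(Z)*(-6) + 12 = (2*49*(1 + 49))*(-6) + 12 = (2*49*50)*(-6) + 12 = 4900*(-6) + 12 = -29400 + 12 = -29388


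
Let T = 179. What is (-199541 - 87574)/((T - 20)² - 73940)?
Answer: 287115/48659 ≈ 5.9006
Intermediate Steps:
(-199541 - 87574)/((T - 20)² - 73940) = (-199541 - 87574)/((179 - 20)² - 73940) = -287115/(159² - 73940) = -287115/(25281 - 73940) = -287115/(-48659) = -287115*(-1/48659) = 287115/48659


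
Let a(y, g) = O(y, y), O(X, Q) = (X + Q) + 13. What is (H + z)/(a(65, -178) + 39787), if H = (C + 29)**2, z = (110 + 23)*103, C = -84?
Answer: 8362/19965 ≈ 0.41883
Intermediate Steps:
O(X, Q) = 13 + Q + X (O(X, Q) = (Q + X) + 13 = 13 + Q + X)
a(y, g) = 13 + 2*y (a(y, g) = 13 + y + y = 13 + 2*y)
z = 13699 (z = 133*103 = 13699)
H = 3025 (H = (-84 + 29)**2 = (-55)**2 = 3025)
(H + z)/(a(65, -178) + 39787) = (3025 + 13699)/((13 + 2*65) + 39787) = 16724/((13 + 130) + 39787) = 16724/(143 + 39787) = 16724/39930 = 16724*(1/39930) = 8362/19965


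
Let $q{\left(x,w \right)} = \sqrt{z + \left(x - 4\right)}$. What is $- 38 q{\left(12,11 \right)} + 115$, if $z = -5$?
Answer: $115 - 38 \sqrt{3} \approx 49.182$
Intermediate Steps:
$q{\left(x,w \right)} = \sqrt{-9 + x}$ ($q{\left(x,w \right)} = \sqrt{-5 + \left(x - 4\right)} = \sqrt{-5 + \left(-4 + x\right)} = \sqrt{-9 + x}$)
$- 38 q{\left(12,11 \right)} + 115 = - 38 \sqrt{-9 + 12} + 115 = - 38 \sqrt{3} + 115 = 115 - 38 \sqrt{3}$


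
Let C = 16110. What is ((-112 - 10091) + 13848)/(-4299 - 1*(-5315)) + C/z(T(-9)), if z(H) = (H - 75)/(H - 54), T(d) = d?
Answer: 12279465/1016 ≈ 12086.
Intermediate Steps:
z(H) = (-75 + H)/(-54 + H)
((-112 - 10091) + 13848)/(-4299 - 1*(-5315)) + C/z(T(-9)) = ((-112 - 10091) + 13848)/(-4299 - 1*(-5315)) + 16110/(((-75 - 9)/(-54 - 9))) = (-10203 + 13848)/(-4299 + 5315) + 16110/((-84/(-63))) = 3645/1016 + 16110/((-1/63*(-84))) = 3645*(1/1016) + 16110/(4/3) = 3645/1016 + 16110*(¾) = 3645/1016 + 24165/2 = 12279465/1016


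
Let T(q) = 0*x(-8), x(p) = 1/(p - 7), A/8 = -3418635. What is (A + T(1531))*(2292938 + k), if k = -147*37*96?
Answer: -48429586769520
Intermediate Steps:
A = -27349080 (A = 8*(-3418635) = -27349080)
k = -522144 (k = -5439*96 = -522144)
x(p) = 1/(-7 + p)
T(q) = 0 (T(q) = 0/(-7 - 8) = 0/(-15) = 0*(-1/15) = 0)
(A + T(1531))*(2292938 + k) = (-27349080 + 0)*(2292938 - 522144) = -27349080*1770794 = -48429586769520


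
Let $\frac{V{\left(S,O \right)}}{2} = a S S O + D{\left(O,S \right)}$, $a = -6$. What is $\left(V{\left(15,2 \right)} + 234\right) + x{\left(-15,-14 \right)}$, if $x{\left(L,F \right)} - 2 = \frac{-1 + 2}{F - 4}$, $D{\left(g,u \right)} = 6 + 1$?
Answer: $- \frac{92701}{18} \approx -5150.1$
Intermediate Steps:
$D{\left(g,u \right)} = 7$
$x{\left(L,F \right)} = 2 + \frac{1}{-4 + F}$ ($x{\left(L,F \right)} = 2 + \frac{-1 + 2}{F - 4} = 2 + 1 \frac{1}{-4 + F} = 2 + \frac{1}{-4 + F}$)
$V{\left(S,O \right)} = 14 - 12 O S^{2}$ ($V{\left(S,O \right)} = 2 \left(- 6 S S O + 7\right) = 2 \left(- 6 S^{2} O + 7\right) = 2 \left(- 6 O S^{2} + 7\right) = 2 \left(7 - 6 O S^{2}\right) = 14 - 12 O S^{2}$)
$\left(V{\left(15,2 \right)} + 234\right) + x{\left(-15,-14 \right)} = \left(\left(14 - 24 \cdot 15^{2}\right) + 234\right) + \frac{-7 + 2 \left(-14\right)}{-4 - 14} = \left(\left(14 - 24 \cdot 225\right) + 234\right) + \frac{-7 - 28}{-18} = \left(\left(14 - 5400\right) + 234\right) - - \frac{35}{18} = \left(-5386 + 234\right) + \frac{35}{18} = -5152 + \frac{35}{18} = - \frac{92701}{18}$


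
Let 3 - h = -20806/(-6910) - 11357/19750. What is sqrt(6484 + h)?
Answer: sqrt(48309336145177430)/2729450 ≈ 80.527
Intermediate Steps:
h = 7697587/13647250 (h = 3 - (-20806/(-6910) - 11357/19750) = 3 - (-20806*(-1/6910) - 11357*1/19750) = 3 - (10403/3455 - 11357/19750) = 3 - 1*33244163/13647250 = 3 - 33244163/13647250 = 7697587/13647250 ≈ 0.56404)
sqrt(6484 + h) = sqrt(6484 + 7697587/13647250) = sqrt(88496466587/13647250) = sqrt(48309336145177430)/2729450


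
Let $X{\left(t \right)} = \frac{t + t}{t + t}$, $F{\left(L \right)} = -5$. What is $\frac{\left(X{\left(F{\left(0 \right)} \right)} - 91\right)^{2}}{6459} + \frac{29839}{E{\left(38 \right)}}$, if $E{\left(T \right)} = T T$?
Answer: $\frac{68142167}{3108932} \approx 21.918$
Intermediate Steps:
$E{\left(T \right)} = T^{2}$
$X{\left(t \right)} = 1$ ($X{\left(t \right)} = \frac{2 t}{2 t} = 2 t \frac{1}{2 t} = 1$)
$\frac{\left(X{\left(F{\left(0 \right)} \right)} - 91\right)^{2}}{6459} + \frac{29839}{E{\left(38 \right)}} = \frac{\left(1 - 91\right)^{2}}{6459} + \frac{29839}{38^{2}} = \left(-90\right)^{2} \cdot \frac{1}{6459} + \frac{29839}{1444} = 8100 \cdot \frac{1}{6459} + 29839 \cdot \frac{1}{1444} = \frac{2700}{2153} + \frac{29839}{1444} = \frac{68142167}{3108932}$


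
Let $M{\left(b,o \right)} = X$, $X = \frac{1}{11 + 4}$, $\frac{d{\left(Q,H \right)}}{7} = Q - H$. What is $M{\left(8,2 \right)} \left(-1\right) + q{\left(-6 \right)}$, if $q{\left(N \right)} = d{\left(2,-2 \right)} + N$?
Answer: $\frac{329}{15} \approx 21.933$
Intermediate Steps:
$d{\left(Q,H \right)} = - 7 H + 7 Q$ ($d{\left(Q,H \right)} = 7 \left(Q - H\right) = - 7 H + 7 Q$)
$q{\left(N \right)} = 28 + N$ ($q{\left(N \right)} = \left(\left(-7\right) \left(-2\right) + 7 \cdot 2\right) + N = \left(14 + 14\right) + N = 28 + N$)
$X = \frac{1}{15} \approx 0.066667$
$M{\left(b,o \right)} = \frac{1}{15}$
$M{\left(8,2 \right)} \left(-1\right) + q{\left(-6 \right)} = \frac{1}{15} \left(-1\right) + \left(28 - 6\right) = - \frac{1}{15} + 22 = \frac{329}{15}$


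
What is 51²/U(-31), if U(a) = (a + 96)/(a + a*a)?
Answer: 483786/13 ≈ 37214.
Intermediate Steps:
U(a) = (96 + a)/(a + a²)
51²/U(-31) = 51²/(((96 - 31)/((-31)*(1 - 31)))) = 2601/((-1/31*65/(-30))) = 2601/((-1/31*(-1/30)*65)) = 2601/(13/186) = 2601*(186/13) = 483786/13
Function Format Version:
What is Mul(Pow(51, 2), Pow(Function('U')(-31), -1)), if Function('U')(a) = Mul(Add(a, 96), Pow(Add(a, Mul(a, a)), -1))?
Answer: Rational(483786, 13) ≈ 37214.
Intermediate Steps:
Function('U')(a) = Mul(Pow(Add(a, Pow(a, 2)), -1), Add(96, a)) (Function('U')(a) = Mul(Add(96, a), Pow(Add(a, Pow(a, 2)), -1)) = Mul(Pow(Add(a, Pow(a, 2)), -1), Add(96, a)))
Mul(Pow(51, 2), Pow(Function('U')(-31), -1)) = Mul(Pow(51, 2), Pow(Mul(Pow(-31, -1), Pow(Add(1, -31), -1), Add(96, -31)), -1)) = Mul(2601, Pow(Mul(Rational(-1, 31), Pow(-30, -1), 65), -1)) = Mul(2601, Pow(Mul(Rational(-1, 31), Rational(-1, 30), 65), -1)) = Mul(2601, Pow(Rational(13, 186), -1)) = Mul(2601, Rational(186, 13)) = Rational(483786, 13)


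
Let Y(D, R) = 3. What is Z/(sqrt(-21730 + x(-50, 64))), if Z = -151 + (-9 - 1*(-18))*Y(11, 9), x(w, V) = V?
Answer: 62*I*sqrt(21666)/10833 ≈ 0.84243*I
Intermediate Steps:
Z = -124 (Z = -151 + (-9 - 1*(-18))*3 = -151 + (-9 + 18)*3 = -151 + 9*3 = -151 + 27 = -124)
Z/(sqrt(-21730 + x(-50, 64))) = -124/sqrt(-21730 + 64) = -124*(-I*sqrt(21666)/21666) = -(-62)*I*sqrt(21666)/10833 = 62*I*sqrt(21666)/10833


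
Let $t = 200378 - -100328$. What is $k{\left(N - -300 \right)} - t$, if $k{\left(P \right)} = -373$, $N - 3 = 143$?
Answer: $-301079$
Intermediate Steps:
$N = 146$ ($N = 3 + 143 = 146$)
$t = 300706$ ($t = 200378 + 100328 = 300706$)
$k{\left(N - -300 \right)} - t = -373 - 300706 = -301079$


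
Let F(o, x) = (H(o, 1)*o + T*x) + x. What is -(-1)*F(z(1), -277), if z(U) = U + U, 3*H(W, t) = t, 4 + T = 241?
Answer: -197776/3 ≈ -65925.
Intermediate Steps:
T = 237 (T = -4 + 241 = 237)
H(W, t) = t/3
z(U) = 2*U
F(o, x) = 238*x + o/3 (F(o, x) = (((⅓)*1)*o + 237*x) + x = (o/3 + 237*x) + x = (237*x + o/3) + x = 238*x + o/3)
-(-1)*F(z(1), -277) = -(-1)*(238*(-277) + (2*1)/3) = -(-1)*(-65926 + (⅓)*2) = -(-1)*(-65926 + ⅔) = -(-1)*(-197776)/3 = -1*197776/3 = -197776/3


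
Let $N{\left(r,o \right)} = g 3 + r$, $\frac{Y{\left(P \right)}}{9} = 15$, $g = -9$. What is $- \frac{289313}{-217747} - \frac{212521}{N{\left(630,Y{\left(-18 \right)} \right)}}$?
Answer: $- \frac{46101354448}{131301441} \approx -351.11$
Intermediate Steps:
$Y{\left(P \right)} = 135$ ($Y{\left(P \right)} = 9 \cdot 15 = 135$)
$N{\left(r,o \right)} = -27 + r$ ($N{\left(r,o \right)} = \left(-9\right) 3 + r = -27 + r$)
$- \frac{289313}{-217747} - \frac{212521}{N{\left(630,Y{\left(-18 \right)} \right)}} = - \frac{289313}{-217747} - \frac{212521}{-27 + 630} = \left(-289313\right) \left(- \frac{1}{217747}\right) - \frac{212521}{603} = \frac{289313}{217747} - \frac{212521}{603} = - \frac{46101354448}{131301441}$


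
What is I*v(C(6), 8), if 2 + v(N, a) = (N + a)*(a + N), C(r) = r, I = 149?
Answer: 28906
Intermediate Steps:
v(N, a) = -2 + (N + a)² (v(N, a) = -2 + (N + a)*(a + N) = -2 + (N + a)*(N + a) = -2 + (N + a)²)
I*v(C(6), 8) = 149*(-2 + (6 + 8)²) = 149*(-2 + 14²) = 149*(-2 + 196) = 149*194 = 28906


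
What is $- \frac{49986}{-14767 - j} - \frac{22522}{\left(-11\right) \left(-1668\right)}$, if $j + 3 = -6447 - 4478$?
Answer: $\frac{37758235}{3201726} \approx 11.793$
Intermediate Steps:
$j = -10928$ ($j = -3 - 10925 = -10928$)
$- \frac{49986}{-14767 - j} - \frac{22522}{\left(-11\right) \left(-1668\right)} = - \frac{49986}{-14767 - -10928} - \frac{22522}{\left(-11\right) \left(-1668\right)} = - \frac{49986}{-14767 + 10928} - \frac{22522}{18348} = - \frac{49986}{-3839} - \frac{11261}{9174} = \left(-49986\right) \left(- \frac{1}{3839}\right) - \frac{11261}{9174} = \frac{49986}{3839} - \frac{11261}{9174} = \frac{37758235}{3201726}$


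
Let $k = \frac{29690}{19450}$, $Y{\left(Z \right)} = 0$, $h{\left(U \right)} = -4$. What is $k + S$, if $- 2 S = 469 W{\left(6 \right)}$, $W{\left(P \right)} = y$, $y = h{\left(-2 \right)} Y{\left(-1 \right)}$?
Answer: $\frac{2969}{1945} \approx 1.5265$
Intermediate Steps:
$y = 0$ ($y = \left(-4\right) 0 = 0$)
$W{\left(P \right)} = 0$
$k = \frac{2969}{1945}$ ($k = 29690 \cdot \frac{1}{19450} = \frac{2969}{1945} \approx 1.5265$)
$S = 0$ ($S = - \frac{469 \cdot 0}{2} = \left(- \frac{1}{2}\right) 0 = 0$)
$k + S = \frac{2969}{1945} + 0 = \frac{2969}{1945}$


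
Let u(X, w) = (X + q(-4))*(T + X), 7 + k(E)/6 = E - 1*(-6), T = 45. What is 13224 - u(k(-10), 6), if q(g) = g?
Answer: 11754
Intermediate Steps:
k(E) = -6 + 6*E (k(E) = -42 + 6*(E - 1*(-6)) = -42 + 6*(E + 6) = -42 + 6*(6 + E) = -42 + (36 + 6*E) = -6 + 6*E)
u(X, w) = (-4 + X)*(45 + X) (u(X, w) = (X - 4)*(45 + X) = (-4 + X)*(45 + X))
13224 - u(k(-10), 6) = 13224 - (-180 + (-6 + 6*(-10))² + 41*(-6 + 6*(-10))) = 13224 - (-180 + (-6 - 60)² + 41*(-6 - 60)) = 13224 - (-180 + (-66)² + 41*(-66)) = 13224 - (-180 + 4356 - 2706) = 13224 - 1*1470 = 13224 - 1470 = 11754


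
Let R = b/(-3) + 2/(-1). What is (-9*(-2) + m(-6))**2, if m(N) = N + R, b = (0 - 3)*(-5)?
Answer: 25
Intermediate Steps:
b = 15 (b = -3*(-5) = 15)
R = -7 (R = 15/(-3) + 2/(-1) = 15*(-1/3) + 2*(-1) = -5 - 2 = -7)
m(N) = -7 + N (m(N) = N - 7 = -7 + N)
(-9*(-2) + m(-6))**2 = (-9*(-2) + (-7 - 6))**2 = (18 - 13)**2 = 5**2 = 25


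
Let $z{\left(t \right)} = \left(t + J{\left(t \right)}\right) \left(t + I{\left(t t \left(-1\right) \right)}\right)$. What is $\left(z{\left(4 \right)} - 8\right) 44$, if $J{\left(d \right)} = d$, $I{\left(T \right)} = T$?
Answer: $-4576$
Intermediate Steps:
$z{\left(t \right)} = 2 t \left(t - t^{2}\right)$ ($z{\left(t \right)} = \left(t + t\right) \left(t + t t \left(-1\right)\right) = 2 t \left(t + t^{2} \left(-1\right)\right) = 2 t \left(t - t^{2}\right)$)
$\left(z{\left(4 \right)} - 8\right) 44 = \left(2 \cdot 4^{2} \left(1 - 4\right) - 8\right) 44 = \left(2 \cdot 16 \left(1 - 4\right) - 8\right) 44 = \left(2 \cdot 16 \left(-3\right) - 8\right) 44 = \left(-96 - 8\right) 44 = \left(-104\right) 44 = -4576$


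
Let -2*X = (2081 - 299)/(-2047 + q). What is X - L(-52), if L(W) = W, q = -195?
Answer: 117475/2242 ≈ 52.397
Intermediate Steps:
X = 891/2242 (X = -(2081 - 299)/(2*(-2047 - 195)) = -891/(-2242) = -891*(-1)/2242 = -½*(-891/1121) = 891/2242 ≈ 0.39741)
X - L(-52) = 891/2242 - 1*(-52) = 891/2242 + 52 = 117475/2242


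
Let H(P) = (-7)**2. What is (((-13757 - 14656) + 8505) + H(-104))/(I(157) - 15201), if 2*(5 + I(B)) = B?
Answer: 39718/30255 ≈ 1.3128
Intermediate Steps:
I(B) = -5 + B/2
H(P) = 49
(((-13757 - 14656) + 8505) + H(-104))/(I(157) - 15201) = (((-13757 - 14656) + 8505) + 49)/((-5 + (1/2)*157) - 15201) = ((-28413 + 8505) + 49)/((-5 + 157/2) - 15201) = (-19908 + 49)/(147/2 - 15201) = -19859/(-30255/2) = -19859*(-2/30255) = 39718/30255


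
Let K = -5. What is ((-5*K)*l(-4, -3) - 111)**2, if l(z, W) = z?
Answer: 44521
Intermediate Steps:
((-5*K)*l(-4, -3) - 111)**2 = (-5*(-5)*(-4) - 111)**2 = (25*(-4) - 111)**2 = (-100 - 111)**2 = (-211)**2 = 44521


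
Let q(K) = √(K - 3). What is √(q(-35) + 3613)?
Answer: √(3613 + I*√38) ≈ 60.108 + 0.0513*I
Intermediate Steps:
q(K) = √(-3 + K)
√(q(-35) + 3613) = √(√(-3 - 35) + 3613) = √(√(-38) + 3613) = √(I*√38 + 3613) = √(3613 + I*√38)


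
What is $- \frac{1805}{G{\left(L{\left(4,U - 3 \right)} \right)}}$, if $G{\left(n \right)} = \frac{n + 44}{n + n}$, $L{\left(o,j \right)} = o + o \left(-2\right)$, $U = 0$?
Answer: $361$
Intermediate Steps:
$L{\left(o,j \right)} = - o$ ($L{\left(o,j \right)} = o - 2 o = - o$)
$G{\left(n \right)} = \frac{44 + n}{2 n}$
$- \frac{1805}{G{\left(L{\left(4,U - 3 \right)} \right)}} = - \frac{1805}{\frac{1}{2} \frac{1}{\left(-1\right) 4} \left(44 - 4\right)} = - \frac{1805}{\frac{1}{2} \frac{1}{-4} \left(44 - 4\right)} = - \frac{1805}{\frac{1}{2} \left(- \frac{1}{4}\right) 40} = - \frac{1805}{-5} = \left(-1805\right) \left(- \frac{1}{5}\right) = 361$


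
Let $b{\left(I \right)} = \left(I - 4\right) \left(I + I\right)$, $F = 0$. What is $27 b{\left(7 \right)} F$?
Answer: $0$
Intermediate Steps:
$b{\left(I \right)} = 2 I \left(-4 + I\right)$ ($b{\left(I \right)} = \left(-4 + I\right) 2 I = 2 I \left(-4 + I\right)$)
$27 b{\left(7 \right)} F = 27 \cdot 2 \cdot 7 \left(-4 + 7\right) 0 = 27 \cdot 2 \cdot 7 \cdot 3 \cdot 0 = 27 \cdot 42 \cdot 0 = 1134 \cdot 0 = 0$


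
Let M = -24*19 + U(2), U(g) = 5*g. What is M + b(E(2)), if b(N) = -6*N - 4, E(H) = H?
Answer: -462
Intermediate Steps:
b(N) = -4 - 6*N
M = -446 (M = -24*19 + 5*2 = -456 + 10 = -446)
M + b(E(2)) = -446 + (-4 - 6*2) = -446 + (-4 - 12) = -446 - 16 = -462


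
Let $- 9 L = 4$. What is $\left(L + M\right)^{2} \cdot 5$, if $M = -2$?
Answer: $\frac{2420}{81} \approx 29.877$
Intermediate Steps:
$L = - \frac{4}{9}$ ($L = \left(- \frac{1}{9}\right) 4 = - \frac{4}{9} \approx -0.44444$)
$\left(L + M\right)^{2} \cdot 5 = \left(- \frac{4}{9} - 2\right)^{2} \cdot 5 = \left(- \frac{22}{9}\right)^{2} \cdot 5 = \frac{484}{81} \cdot 5 = \frac{2420}{81}$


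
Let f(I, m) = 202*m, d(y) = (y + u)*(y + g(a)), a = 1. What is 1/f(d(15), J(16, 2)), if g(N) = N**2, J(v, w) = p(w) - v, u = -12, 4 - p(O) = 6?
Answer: -1/3636 ≈ -0.00027503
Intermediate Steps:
p(O) = -2 (p(O) = 4 - 1*6 = 4 - 6 = -2)
J(v, w) = -2 - v
d(y) = (1 + y)*(-12 + y) (d(y) = (y - 12)*(y + 1**2) = (-12 + y)*(y + 1) = (-12 + y)*(1 + y) = (1 + y)*(-12 + y))
1/f(d(15), J(16, 2)) = 1/(202*(-2 - 1*16)) = 1/(202*(-2 - 16)) = 1/(202*(-18)) = 1/(-3636) = -1/3636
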